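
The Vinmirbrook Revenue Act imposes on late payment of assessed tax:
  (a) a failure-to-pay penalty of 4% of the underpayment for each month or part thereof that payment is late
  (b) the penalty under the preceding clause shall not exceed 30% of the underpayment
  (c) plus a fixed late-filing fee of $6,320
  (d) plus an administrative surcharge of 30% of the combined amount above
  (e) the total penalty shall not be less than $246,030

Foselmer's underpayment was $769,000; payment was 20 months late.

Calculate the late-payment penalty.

$308,126

Accrued rate: 4% × 20 = 80%, capped at 30% → 30%
Failure-to-pay penalty: 30% of $769,000 = $230,700
Penalty before surcharge: $230,700 + $6,320 = $237,020
Administrative surcharge: 30% of $237,020 = $71,106
Total penalty: $237,020 + $71,106 = $308,126
Minimum $246,030: $308,126 meets the minimum, no increase.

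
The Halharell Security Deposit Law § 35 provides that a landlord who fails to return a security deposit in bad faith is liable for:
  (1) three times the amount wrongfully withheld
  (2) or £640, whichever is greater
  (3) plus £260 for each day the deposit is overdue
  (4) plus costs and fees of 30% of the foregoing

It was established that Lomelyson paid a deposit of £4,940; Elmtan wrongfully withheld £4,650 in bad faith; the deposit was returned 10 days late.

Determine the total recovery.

£21,515

Trebled: 3 × £4,650 = £13,950
Minimum £640: £13,950 meets the minimum, no increase.
Late-return penalty: 10 × £260 = £2,600
Damages plus late penalty: £13,950 + £2,600 = £16,550
Costs and fees: 30% of £16,550 = £4,965
Total recovery: £16,550 + £4,965 = £21,515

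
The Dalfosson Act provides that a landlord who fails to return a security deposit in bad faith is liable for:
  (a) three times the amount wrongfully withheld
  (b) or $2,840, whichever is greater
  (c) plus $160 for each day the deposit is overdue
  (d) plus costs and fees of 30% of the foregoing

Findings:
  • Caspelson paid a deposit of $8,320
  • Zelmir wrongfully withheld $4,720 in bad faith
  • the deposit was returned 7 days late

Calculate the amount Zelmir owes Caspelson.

Trebled: 3 × $4,720 = $14,160
Minimum $2,840: $14,160 meets the minimum, no increase.
Late-return penalty: 7 × $160 = $1,120
Damages plus late penalty: $14,160 + $1,120 = $15,280
Costs and fees: 30% of $15,280 = $4,584
Total recovery: $15,280 + $4,584 = $19,864

$19,864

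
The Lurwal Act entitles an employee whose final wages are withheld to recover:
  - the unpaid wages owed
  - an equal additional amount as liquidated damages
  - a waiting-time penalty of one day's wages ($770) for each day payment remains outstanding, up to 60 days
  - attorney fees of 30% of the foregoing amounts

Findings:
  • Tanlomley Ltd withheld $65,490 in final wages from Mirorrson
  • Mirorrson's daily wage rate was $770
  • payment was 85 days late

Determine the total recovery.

Total award: $230,334

Liquidated damages (equal amount): $65,490
Penalty days: min(85, 60) = 60
Waiting-time penalty: 60 × $770 = $46,200
Subtotal: $65,490 + $65,490 + $46,200 = $177,180
Attorney fees: 30% of $177,180 = $53,154
Total award: $177,180 + $53,154 = $230,334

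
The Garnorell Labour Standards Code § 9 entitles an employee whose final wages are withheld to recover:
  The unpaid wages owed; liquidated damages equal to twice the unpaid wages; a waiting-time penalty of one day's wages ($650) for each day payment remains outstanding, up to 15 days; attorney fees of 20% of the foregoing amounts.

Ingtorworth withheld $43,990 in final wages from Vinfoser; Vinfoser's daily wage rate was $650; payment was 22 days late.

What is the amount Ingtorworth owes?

$170,064

Doubled: 2 × $43,990 = $87,980
Penalty days: min(22, 15) = 15
Waiting-time penalty: 15 × $650 = $9,750
Subtotal: $43,990 + $87,980 + $9,750 = $141,720
Attorney fees: 20% of $141,720 = $28,344
Total award: $141,720 + $28,344 = $170,064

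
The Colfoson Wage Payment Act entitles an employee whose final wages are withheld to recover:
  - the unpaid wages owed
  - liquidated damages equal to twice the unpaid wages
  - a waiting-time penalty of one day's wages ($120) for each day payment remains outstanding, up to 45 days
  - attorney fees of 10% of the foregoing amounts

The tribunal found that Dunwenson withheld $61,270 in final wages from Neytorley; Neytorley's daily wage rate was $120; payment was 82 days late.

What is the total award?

$208,131

Doubled: 2 × $61,270 = $122,540
Penalty days: min(82, 45) = 45
Waiting-time penalty: 45 × $120 = $5,400
Subtotal: $61,270 + $122,540 + $5,400 = $189,210
Attorney fees: 10% of $189,210 = $18,921
Total award: $189,210 + $18,921 = $208,131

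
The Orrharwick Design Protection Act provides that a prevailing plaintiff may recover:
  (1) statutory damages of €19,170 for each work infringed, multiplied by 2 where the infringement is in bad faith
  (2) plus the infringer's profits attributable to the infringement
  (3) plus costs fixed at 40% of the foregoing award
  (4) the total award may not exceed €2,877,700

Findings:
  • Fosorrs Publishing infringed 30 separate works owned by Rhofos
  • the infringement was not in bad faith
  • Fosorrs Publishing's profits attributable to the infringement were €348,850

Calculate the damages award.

€1,293,530

Statutory damages: 30 × €19,170 = €575,100
Infringement not in bad faith: no ×2 enhancement.
Combined award: €575,100 + €348,850 = €923,950
Costs: 40% of €923,950 = €369,580
Award plus costs: €923,950 + €369,580 = €1,293,530
Cap at €2,877,700: €1,293,530 is within the cap, no reduction.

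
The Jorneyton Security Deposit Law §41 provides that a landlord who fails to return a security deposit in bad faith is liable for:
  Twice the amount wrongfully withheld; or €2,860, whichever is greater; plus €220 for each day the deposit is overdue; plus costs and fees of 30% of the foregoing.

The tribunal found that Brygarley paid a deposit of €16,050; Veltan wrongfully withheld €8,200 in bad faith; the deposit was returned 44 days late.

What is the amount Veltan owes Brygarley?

Doubled: 2 × €8,200 = €16,400
Minimum €2,860: €16,400 meets the minimum, no increase.
Late-return penalty: 44 × €220 = €9,680
Damages plus late penalty: €16,400 + €9,680 = €26,080
Costs and fees: 30% of €26,080 = €7,824
Total recovery: €26,080 + €7,824 = €33,904

€33,904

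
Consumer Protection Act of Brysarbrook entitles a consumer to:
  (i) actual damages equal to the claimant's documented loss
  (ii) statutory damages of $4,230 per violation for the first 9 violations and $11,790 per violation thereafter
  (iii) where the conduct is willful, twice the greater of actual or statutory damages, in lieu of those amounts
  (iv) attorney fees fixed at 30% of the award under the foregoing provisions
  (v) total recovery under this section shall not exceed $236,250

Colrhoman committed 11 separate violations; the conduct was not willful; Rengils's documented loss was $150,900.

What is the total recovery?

First 9 violations: 9 × $4,230 = $38,070
Remaining violations: (11 − 9) × $11,790 = $23,580
Statutory damages: $38,070 + $23,580 = $61,650
Conduct not willful: the in-lieu enhancement does not apply.
Actual plus statutory damages: $150,900 + $61,650 = $212,550
Attorney fees: 30% of $212,550 = $63,765
Total before cap: $212,550 + $63,765 = $276,315
Cap at $236,250: $276,315 exceeds the cap → $236,250

$236,250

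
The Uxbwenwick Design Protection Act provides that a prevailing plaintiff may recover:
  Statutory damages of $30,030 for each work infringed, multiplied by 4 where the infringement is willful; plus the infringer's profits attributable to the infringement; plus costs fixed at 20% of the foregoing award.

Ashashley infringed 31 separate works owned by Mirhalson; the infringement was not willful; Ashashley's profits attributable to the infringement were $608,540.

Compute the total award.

Statutory damages: 31 × $30,030 = $930,930
Infringement not willful: no ×4 enhancement.
Combined award: $930,930 + $608,540 = $1,539,470
Costs: 20% of $1,539,470 = $307,894
Award plus costs: $1,539,470 + $307,894 = $1,847,364

$1,847,364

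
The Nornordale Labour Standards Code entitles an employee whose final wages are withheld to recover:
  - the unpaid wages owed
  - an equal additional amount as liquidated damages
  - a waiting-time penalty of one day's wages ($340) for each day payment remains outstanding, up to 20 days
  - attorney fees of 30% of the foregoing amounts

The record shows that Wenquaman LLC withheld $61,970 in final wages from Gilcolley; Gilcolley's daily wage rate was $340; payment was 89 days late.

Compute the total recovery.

Liquidated damages (equal amount): $61,970
Penalty days: min(89, 20) = 20
Waiting-time penalty: 20 × $340 = $6,800
Subtotal: $61,970 + $61,970 + $6,800 = $130,740
Attorney fees: 30% of $130,740 = $39,222
Total award: $130,740 + $39,222 = $169,962

$169,962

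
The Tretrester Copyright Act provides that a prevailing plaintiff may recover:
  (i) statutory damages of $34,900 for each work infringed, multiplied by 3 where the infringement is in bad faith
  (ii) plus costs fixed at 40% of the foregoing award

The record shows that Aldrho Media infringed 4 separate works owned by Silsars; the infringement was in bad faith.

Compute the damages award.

Statutory damages: 4 × $34,900 = $139,600
Trebled: 3 × $139,600 = $418,800
Costs: 40% of $418,800 = $167,520
Award plus costs: $418,800 + $167,520 = $586,320

$586,320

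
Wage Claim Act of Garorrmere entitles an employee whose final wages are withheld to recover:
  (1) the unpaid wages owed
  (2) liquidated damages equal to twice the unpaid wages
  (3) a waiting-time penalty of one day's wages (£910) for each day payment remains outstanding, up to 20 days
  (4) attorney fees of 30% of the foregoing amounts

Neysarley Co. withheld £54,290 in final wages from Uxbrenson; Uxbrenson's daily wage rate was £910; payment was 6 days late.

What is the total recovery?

Doubled: 2 × £54,290 = £108,580
Penalty days: min(6, 20) = 6
Waiting-time penalty: 6 × £910 = £5,460
Subtotal: £54,290 + £108,580 + £5,460 = £168,330
Attorney fees: 30% of £168,330 = £50,499
Total award: £168,330 + £50,499 = £218,829

£218,829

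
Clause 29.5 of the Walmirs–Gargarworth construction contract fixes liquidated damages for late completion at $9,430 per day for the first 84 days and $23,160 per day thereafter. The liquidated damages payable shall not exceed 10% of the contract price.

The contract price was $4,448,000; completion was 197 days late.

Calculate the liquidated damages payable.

First 84 days: 84 × $9,430 = $792,120
Remaining days: (197 − 84) × $23,160 = $2,617,080
Accrued per-day damages: $792,120 + $2,617,080 = $3,409,200
Cap: 10% of $4,448,000 = $444,800
Cap at $444,800: $3,409,200 exceeds the cap → $444,800

$444,800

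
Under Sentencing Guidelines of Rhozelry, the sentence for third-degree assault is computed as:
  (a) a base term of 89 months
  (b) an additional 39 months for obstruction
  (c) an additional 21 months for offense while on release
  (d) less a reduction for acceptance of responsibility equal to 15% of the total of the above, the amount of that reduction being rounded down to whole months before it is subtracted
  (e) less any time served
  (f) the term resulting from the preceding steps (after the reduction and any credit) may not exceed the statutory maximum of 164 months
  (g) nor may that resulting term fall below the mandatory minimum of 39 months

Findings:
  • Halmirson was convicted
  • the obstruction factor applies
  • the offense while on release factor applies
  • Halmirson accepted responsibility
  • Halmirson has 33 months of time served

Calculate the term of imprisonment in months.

94 months

Obstruction enhancement: +39 months
Offense while on release enhancement: +21 months
Adjusted term: 89 months + 39 months + 21 months = 149 months
Acceptance of responsibility reduction: 15% of 149 months = 22 months (rounded down)
After reduction: 149 − 22 = 127 months
Less time served: 127 months − 33 months = 94 months
Cap at 164 months: 94 months is within the cap, no reduction.
Minimum 39 months: 94 months meets the minimum, no increase.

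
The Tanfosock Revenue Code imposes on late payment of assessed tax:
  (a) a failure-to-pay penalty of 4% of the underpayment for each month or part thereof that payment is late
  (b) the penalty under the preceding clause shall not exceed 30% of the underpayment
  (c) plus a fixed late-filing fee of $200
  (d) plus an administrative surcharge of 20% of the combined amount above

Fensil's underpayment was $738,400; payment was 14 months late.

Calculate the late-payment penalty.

Penalty: $266,064

Accrued rate: 4% × 14 = 56%, capped at 30% → 30%
Failure-to-pay penalty: 30% of $738,400 = $221,520
Penalty before surcharge: $221,520 + $200 = $221,720
Administrative surcharge: 20% of $221,720 = $44,344
Total penalty: $221,720 + $44,344 = $266,064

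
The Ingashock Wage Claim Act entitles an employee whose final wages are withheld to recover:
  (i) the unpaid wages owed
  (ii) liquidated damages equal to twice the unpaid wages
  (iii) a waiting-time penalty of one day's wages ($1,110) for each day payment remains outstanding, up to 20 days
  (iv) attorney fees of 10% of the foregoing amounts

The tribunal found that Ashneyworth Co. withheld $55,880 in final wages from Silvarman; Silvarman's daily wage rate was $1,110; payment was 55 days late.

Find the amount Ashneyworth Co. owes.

$208,824

Doubled: 2 × $55,880 = $111,760
Penalty days: min(55, 20) = 20
Waiting-time penalty: 20 × $1,110 = $22,200
Subtotal: $55,880 + $111,760 + $22,200 = $189,840
Attorney fees: 10% of $189,840 = $18,984
Total award: $189,840 + $18,984 = $208,824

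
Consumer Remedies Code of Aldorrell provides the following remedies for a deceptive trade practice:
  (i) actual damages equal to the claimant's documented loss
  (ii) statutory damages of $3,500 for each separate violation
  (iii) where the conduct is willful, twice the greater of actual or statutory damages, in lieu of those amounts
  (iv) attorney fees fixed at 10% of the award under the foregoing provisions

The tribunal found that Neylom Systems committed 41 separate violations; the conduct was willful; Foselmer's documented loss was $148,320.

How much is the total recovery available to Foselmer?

Total recovery: $326,304

Statutory damages: 41 × $3,500 = $143,500
Greater of actual damages ($148,320) or statutory damages ($143,500): $148,320
Doubled: 2 × $148,320 = $296,640
Attorney fees: 10% of $296,640 = $29,664
Total recovery: $296,640 + $29,664 = $326,304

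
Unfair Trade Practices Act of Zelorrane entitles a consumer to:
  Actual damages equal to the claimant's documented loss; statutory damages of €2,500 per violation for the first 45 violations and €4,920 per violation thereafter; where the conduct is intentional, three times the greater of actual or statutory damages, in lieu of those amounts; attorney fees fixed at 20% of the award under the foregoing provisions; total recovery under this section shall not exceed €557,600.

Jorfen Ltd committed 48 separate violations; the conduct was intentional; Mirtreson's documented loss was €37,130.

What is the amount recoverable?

First 45 violations: 45 × €2,500 = €112,500
Remaining violations: (48 − 45) × €4,920 = €14,760
Statutory damages: €112,500 + €14,760 = €127,260
Greater of actual damages (€37,130) or statutory damages (€127,260): €127,260
Trebled: 3 × €127,260 = €381,780
Attorney fees: 20% of €381,780 = €76,356
Total before cap: €381,780 + €76,356 = €458,136
Cap at €557,600: €458,136 is within the cap, no reduction.

Total recovery: €458,136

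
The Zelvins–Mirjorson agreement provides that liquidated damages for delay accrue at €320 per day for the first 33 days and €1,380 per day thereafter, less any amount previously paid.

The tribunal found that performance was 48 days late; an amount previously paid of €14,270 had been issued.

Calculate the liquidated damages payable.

Liquidated damages: €16,990

First 33 days: 33 × €320 = €10,560
Remaining days: (48 − 33) × €1,380 = €20,700
Accrued per-day damages: €10,560 + €20,700 = €31,260
Less amount previously paid: €31,260 − €14,270 = €16,990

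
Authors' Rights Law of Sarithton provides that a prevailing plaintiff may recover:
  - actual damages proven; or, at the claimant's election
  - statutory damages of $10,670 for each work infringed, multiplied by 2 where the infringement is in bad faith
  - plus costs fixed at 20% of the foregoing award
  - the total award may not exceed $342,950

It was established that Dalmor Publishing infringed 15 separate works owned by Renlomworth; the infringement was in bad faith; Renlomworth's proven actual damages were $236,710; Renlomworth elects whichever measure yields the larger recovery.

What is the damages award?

Statutory damages: 15 × $10,670 = $160,050
Doubled: 2 × $160,050 = $320,100
Greater of actual damages ($236,710) or enhanced statutory damages ($320,100): $320,100
Costs: 20% of $320,100 = $64,020
Award plus costs: $320,100 + $64,020 = $384,120
Cap at $342,950: $384,120 exceeds the cap → $342,950

$342,950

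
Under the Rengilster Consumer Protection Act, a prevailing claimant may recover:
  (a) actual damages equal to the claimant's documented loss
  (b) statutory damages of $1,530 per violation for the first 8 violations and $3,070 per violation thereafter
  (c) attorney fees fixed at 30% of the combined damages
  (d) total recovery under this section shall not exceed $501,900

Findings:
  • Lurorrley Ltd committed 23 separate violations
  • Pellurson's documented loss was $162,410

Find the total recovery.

First 8 violations: 8 × $1,530 = $12,240
Remaining violations: (23 − 8) × $3,070 = $46,050
Statutory damages: $12,240 + $46,050 = $58,290
Combined damages: $162,410 + $58,290 = $220,700
Attorney fees: 30% of $220,700 = $66,210
Total before cap: $220,700 + $66,210 = $286,910
Cap at $501,900: $286,910 is within the cap, no reduction.

Total recovery: $286,910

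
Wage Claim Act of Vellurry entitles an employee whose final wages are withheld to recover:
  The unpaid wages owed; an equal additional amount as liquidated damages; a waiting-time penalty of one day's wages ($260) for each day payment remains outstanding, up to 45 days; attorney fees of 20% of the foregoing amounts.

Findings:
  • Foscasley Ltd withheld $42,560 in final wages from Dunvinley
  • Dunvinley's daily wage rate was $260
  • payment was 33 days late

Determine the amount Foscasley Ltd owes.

Liquidated damages (equal amount): $42,560
Penalty days: min(33, 45) = 33
Waiting-time penalty: 33 × $260 = $8,580
Subtotal: $42,560 + $42,560 + $8,580 = $93,700
Attorney fees: 20% of $93,700 = $18,740
Total award: $93,700 + $18,740 = $112,440

Total award: $112,440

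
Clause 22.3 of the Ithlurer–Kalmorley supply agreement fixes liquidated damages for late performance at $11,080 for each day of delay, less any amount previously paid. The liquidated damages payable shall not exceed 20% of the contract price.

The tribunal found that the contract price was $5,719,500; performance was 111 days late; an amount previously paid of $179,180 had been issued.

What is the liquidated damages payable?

Per-day damages: 111 × $11,080 = $1,229,880
Less amount previously paid: $1,229,880 − $179,180 = $1,050,700
Cap: 20% of $5,719,500 = $1,143,900
Cap at $1,143,900: $1,050,700 is within the cap, no reduction.

$1,050,700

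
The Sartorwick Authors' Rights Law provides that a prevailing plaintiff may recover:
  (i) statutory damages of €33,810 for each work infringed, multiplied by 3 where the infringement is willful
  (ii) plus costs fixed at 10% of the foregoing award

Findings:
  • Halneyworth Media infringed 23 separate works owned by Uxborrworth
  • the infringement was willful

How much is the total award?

€2,566,179

Statutory damages: 23 × €33,810 = €777,630
Trebled: 3 × €777,630 = €2,332,890
Costs: 10% of €2,332,890 = €233,289
Award plus costs: €2,332,890 + €233,289 = €2,566,179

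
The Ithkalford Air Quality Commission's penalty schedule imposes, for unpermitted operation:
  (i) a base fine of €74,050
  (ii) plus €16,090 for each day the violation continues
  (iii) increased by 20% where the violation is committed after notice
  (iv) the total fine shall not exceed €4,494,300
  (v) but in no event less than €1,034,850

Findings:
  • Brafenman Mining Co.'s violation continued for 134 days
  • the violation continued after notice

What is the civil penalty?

€2,676,132

Per-day component: 134 × €16,090 = €2,156,060
Base plus per-day: €74,050 + €2,156,060 = €2,230,110
Enhancement: 20% of €2,230,110 = €446,022
Enhanced fine: €2,230,110 + €446,022 = €2,676,132
Cap at €4,494,300: €2,676,132 is within the cap, no reduction.
Minimum €1,034,850: €2,676,132 meets the minimum, no increase.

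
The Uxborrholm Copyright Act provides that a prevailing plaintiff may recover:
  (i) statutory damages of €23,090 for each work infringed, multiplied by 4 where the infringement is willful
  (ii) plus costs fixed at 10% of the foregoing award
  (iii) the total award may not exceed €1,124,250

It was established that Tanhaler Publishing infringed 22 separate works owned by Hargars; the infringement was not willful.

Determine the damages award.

€558,778

Statutory damages: 22 × €23,090 = €507,980
Infringement not willful: no ×4 enhancement.
Costs: 10% of €507,980 = €50,798
Award plus costs: €507,980 + €50,798 = €558,778
Cap at €1,124,250: €558,778 is within the cap, no reduction.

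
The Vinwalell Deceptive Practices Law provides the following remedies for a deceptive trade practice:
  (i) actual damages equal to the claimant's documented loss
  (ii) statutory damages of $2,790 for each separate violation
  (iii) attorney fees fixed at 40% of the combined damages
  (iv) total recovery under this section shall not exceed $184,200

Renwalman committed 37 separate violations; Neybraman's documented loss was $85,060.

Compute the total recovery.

Statutory damages: 37 × $2,790 = $103,230
Combined damages: $85,060 + $103,230 = $188,290
Attorney fees: 40% of $188,290 = $75,316
Total before cap: $188,290 + $75,316 = $263,606
Cap at $184,200: $263,606 exceeds the cap → $184,200

Total recovery: $184,200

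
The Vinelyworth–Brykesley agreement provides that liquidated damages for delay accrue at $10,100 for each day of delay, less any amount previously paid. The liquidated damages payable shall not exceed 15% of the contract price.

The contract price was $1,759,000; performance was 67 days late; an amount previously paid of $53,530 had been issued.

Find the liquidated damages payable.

Per-day damages: 67 × $10,100 = $676,700
Less amount previously paid: $676,700 − $53,530 = $623,170
Cap: 15% of $1,759,000 = $263,850
Cap at $263,850: $623,170 exceeds the cap → $263,850

$263,850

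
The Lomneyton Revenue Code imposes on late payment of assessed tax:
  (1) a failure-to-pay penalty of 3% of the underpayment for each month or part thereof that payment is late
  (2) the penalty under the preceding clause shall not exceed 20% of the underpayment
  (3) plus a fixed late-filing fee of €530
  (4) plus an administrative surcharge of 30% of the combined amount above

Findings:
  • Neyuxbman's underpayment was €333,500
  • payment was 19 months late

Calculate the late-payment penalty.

€87,399

Accrued rate: 3% × 19 = 57%, capped at 20% → 20%
Failure-to-pay penalty: 20% of €333,500 = €66,700
Penalty before surcharge: €66,700 + €530 = €67,230
Administrative surcharge: 30% of €67,230 = €20,169
Total penalty: €67,230 + €20,169 = €87,399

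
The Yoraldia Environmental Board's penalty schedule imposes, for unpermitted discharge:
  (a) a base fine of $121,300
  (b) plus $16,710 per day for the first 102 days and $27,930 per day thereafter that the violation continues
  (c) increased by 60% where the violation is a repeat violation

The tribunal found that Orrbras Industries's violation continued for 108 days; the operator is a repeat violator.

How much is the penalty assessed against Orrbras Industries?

$3,189,280

First 102 days: 102 × $16,710 = $1,704,420
Remaining days: (108 − 102) × $27,930 = $167,580
Per-day component: $1,704,420 + $167,580 = $1,872,000
Base plus per-day: $121,300 + $1,872,000 = $1,993,300
Enhancement: 60% of $1,993,300 = $1,195,980
Enhanced fine: $1,993,300 + $1,195,980 = $3,189,280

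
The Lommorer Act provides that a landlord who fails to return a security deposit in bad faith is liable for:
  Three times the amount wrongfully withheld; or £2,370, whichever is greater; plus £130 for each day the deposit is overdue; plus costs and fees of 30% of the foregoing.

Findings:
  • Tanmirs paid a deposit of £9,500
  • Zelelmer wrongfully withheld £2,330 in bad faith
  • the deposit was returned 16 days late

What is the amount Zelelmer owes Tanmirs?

£11,791

Trebled: 3 × £2,330 = £6,990
Minimum £2,370: £6,990 meets the minimum, no increase.
Late-return penalty: 16 × £130 = £2,080
Damages plus late penalty: £6,990 + £2,080 = £9,070
Costs and fees: 30% of £9,070 = £2,721
Total recovery: £9,070 + £2,721 = £11,791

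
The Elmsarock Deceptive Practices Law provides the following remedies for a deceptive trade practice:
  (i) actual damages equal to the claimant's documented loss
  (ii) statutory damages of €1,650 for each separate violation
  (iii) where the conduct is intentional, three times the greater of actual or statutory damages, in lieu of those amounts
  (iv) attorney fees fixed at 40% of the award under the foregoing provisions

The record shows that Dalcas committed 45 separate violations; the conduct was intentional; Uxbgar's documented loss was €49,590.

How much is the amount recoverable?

Statutory damages: 45 × €1,650 = €74,250
Greater of actual damages (€49,590) or statutory damages (€74,250): €74,250
Trebled: 3 × €74,250 = €222,750
Attorney fees: 40% of €222,750 = €89,100
Total recovery: €222,750 + €89,100 = €311,850

€311,850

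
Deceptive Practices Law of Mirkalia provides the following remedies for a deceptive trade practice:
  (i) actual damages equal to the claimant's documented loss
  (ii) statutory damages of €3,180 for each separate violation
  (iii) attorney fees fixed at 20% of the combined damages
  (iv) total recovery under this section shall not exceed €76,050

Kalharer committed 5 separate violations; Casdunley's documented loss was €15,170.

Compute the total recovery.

Statutory damages: 5 × €3,180 = €15,900
Combined damages: €15,170 + €15,900 = €31,070
Attorney fees: 20% of €31,070 = €6,214
Total before cap: €31,070 + €6,214 = €37,284
Cap at €76,050: €37,284 is within the cap, no reduction.

Total recovery: €37,284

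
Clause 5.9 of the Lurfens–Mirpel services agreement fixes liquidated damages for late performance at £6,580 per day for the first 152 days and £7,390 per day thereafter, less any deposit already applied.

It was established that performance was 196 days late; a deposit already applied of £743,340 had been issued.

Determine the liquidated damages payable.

First 152 days: 152 × £6,580 = £1,000,160
Remaining days: (196 − 152) × £7,390 = £325,160
Accrued per-day damages: £1,000,160 + £325,160 = £1,325,320
Less deposit already applied: £1,325,320 − £743,340 = £581,980

£581,980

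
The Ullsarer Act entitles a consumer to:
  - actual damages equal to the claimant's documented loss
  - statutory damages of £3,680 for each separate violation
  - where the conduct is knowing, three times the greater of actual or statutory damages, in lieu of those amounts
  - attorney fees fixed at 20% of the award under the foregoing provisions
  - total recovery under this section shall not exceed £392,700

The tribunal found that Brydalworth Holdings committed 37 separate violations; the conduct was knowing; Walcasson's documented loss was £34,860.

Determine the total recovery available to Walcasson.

£392,700

Statutory damages: 37 × £3,680 = £136,160
Greater of actual damages (£34,860) or statutory damages (£136,160): £136,160
Trebled: 3 × £136,160 = £408,480
Attorney fees: 20% of £408,480 = £81,696
Total before cap: £408,480 + £81,696 = £490,176
Cap at £392,700: £490,176 exceeds the cap → £392,700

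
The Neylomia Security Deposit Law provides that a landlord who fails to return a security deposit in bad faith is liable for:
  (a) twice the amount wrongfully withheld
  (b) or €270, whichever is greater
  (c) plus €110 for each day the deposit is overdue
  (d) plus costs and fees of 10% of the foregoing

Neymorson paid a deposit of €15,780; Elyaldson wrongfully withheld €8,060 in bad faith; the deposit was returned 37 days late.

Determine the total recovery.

Doubled: 2 × €8,060 = €16,120
Minimum €270: €16,120 meets the minimum, no increase.
Late-return penalty: 37 × €110 = €4,070
Damages plus late penalty: €16,120 + €4,070 = €20,190
Costs and fees: 10% of €20,190 = €2,019
Total recovery: €20,190 + €2,019 = €22,209

€22,209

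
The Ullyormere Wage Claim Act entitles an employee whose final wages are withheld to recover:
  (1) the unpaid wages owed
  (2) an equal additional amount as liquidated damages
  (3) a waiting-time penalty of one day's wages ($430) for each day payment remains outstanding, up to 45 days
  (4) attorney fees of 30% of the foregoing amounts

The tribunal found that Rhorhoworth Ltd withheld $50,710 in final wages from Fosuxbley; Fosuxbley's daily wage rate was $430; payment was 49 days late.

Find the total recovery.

$157,001

Liquidated damages (equal amount): $50,710
Penalty days: min(49, 45) = 45
Waiting-time penalty: 45 × $430 = $19,350
Subtotal: $50,710 + $50,710 + $19,350 = $120,770
Attorney fees: 30% of $120,770 = $36,231
Total award: $120,770 + $36,231 = $157,001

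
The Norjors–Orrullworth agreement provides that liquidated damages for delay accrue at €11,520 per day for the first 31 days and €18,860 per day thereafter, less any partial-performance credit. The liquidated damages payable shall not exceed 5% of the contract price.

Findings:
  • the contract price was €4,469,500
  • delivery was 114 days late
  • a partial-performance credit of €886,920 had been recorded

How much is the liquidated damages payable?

€223,475

First 31 days: 31 × €11,520 = €357,120
Remaining days: (114 − 31) × €18,860 = €1,565,380
Accrued per-day damages: €357,120 + €1,565,380 = €1,922,500
Less partial-performance credit: €1,922,500 − €886,920 = €1,035,580
Cap: 5% of €4,469,500 = €223,475
Cap at €223,475: €1,035,580 exceeds the cap → €223,475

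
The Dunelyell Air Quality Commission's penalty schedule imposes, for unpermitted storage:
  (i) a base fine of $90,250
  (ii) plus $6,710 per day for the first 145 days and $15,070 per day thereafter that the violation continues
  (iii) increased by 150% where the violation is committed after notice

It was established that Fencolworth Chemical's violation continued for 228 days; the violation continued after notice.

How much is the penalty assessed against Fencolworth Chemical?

$5,785,025

First 145 days: 145 × $6,710 = $972,950
Remaining days: (228 − 145) × $15,070 = $1,250,810
Per-day component: $972,950 + $1,250,810 = $2,223,760
Base plus per-day: $90,250 + $2,223,760 = $2,314,010
Enhancement: 150% of $2,314,010 = $3,471,015
Enhanced fine: $2,314,010 + $3,471,015 = $5,785,025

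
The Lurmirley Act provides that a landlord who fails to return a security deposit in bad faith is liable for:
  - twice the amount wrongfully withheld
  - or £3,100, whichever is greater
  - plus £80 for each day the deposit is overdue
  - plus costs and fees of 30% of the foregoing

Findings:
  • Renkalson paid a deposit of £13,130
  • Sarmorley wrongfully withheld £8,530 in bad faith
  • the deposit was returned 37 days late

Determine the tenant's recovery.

Doubled: 2 × £8,530 = £17,060
Minimum £3,100: £17,060 meets the minimum, no increase.
Late-return penalty: 37 × £80 = £2,960
Damages plus late penalty: £17,060 + £2,960 = £20,020
Costs and fees: 30% of £20,020 = £6,006
Total recovery: £20,020 + £6,006 = £26,026

£26,026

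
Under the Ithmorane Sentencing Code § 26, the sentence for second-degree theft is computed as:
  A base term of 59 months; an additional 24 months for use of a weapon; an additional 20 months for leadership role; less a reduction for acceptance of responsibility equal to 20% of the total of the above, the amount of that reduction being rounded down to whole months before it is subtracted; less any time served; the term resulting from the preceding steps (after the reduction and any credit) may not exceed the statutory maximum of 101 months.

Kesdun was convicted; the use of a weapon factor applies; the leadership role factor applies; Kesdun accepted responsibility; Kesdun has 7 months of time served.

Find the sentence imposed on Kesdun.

Use of a weapon enhancement: +24 months
Leadership role enhancement: +20 months
Adjusted term: 59 months + 24 months + 20 months = 103 months
Acceptance of responsibility reduction: 20% of 103 months = 20 months (rounded down)
After reduction: 103 − 20 = 83 months
Less time served: 83 months − 7 months = 76 months
Cap at 101 months: 76 months is within the cap, no reduction.

76 months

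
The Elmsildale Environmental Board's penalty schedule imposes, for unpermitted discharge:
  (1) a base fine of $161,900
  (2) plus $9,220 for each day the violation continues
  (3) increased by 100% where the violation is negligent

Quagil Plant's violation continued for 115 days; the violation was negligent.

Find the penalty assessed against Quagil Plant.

$2,444,400

Per-day component: 115 × $9,220 = $1,060,300
Base plus per-day: $161,900 + $1,060,300 = $1,222,200
Enhancement: 100% of $1,222,200 = $1,222,200
Enhanced fine: $1,222,200 + $1,222,200 = $2,444,400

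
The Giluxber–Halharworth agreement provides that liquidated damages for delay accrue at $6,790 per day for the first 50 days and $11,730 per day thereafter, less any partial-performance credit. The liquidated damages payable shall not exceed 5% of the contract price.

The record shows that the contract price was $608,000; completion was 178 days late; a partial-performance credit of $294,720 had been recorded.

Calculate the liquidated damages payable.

$30,400

First 50 days: 50 × $6,790 = $339,500
Remaining days: (178 − 50) × $11,730 = $1,501,440
Accrued per-day damages: $339,500 + $1,501,440 = $1,840,940
Less partial-performance credit: $1,840,940 − $294,720 = $1,546,220
Cap: 5% of $608,000 = $30,400
Cap at $30,400: $1,546,220 exceeds the cap → $30,400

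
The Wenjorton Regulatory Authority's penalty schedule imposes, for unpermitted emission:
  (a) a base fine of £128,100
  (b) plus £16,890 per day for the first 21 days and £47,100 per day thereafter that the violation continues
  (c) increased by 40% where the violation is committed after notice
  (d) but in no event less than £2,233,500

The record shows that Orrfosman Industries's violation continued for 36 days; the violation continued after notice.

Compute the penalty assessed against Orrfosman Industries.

£2,233,500

First 21 days: 21 × £16,890 = £354,690
Remaining days: (36 − 21) × £47,100 = £706,500
Per-day component: £354,690 + £706,500 = £1,061,190
Base plus per-day: £128,100 + £1,061,190 = £1,189,290
Enhancement: 40% of £1,189,290 = £475,716
Enhanced fine: £1,189,290 + £475,716 = £1,665,006
Minimum £2,233,500: £1,665,006 is below the minimum → £2,233,500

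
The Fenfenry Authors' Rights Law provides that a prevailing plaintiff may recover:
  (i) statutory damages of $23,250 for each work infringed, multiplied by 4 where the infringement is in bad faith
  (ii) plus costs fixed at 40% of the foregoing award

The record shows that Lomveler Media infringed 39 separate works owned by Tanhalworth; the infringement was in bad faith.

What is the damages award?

Statutory damages: 39 × $23,250 = $906,750
Multiplied by 4: 4 × $906,750 = $3,627,000
Costs: 40% of $3,627,000 = $1,450,800
Award plus costs: $3,627,000 + $1,450,800 = $5,077,800

$5,077,800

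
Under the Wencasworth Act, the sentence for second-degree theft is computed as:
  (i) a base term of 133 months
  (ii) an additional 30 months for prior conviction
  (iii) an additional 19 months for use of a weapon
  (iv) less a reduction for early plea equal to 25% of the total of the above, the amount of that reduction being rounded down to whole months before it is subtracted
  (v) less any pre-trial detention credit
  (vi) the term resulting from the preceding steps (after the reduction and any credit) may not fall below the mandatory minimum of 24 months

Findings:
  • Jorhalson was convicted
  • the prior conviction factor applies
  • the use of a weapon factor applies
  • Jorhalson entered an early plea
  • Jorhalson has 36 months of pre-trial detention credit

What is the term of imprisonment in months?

101 months

Prior conviction enhancement: +30 months
Use of a weapon enhancement: +19 months
Adjusted term: 133 months + 30 months + 19 months = 182 months
Early plea reduction: 25% of 182 months = 45 months (rounded down)
After reduction: 182 − 45 = 137 months
Less pre-trial detention credit: 137 months − 36 months = 101 months
Minimum 24 months: 101 months meets the minimum, no increase.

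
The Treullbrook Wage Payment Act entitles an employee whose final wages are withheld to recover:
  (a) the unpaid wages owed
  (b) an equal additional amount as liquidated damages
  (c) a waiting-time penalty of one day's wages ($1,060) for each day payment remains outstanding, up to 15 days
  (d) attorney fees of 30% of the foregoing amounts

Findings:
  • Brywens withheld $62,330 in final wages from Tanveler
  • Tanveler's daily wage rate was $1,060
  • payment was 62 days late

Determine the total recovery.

$182,728

Liquidated damages (equal amount): $62,330
Penalty days: min(62, 15) = 15
Waiting-time penalty: 15 × $1,060 = $15,900
Subtotal: $62,330 + $62,330 + $15,900 = $140,560
Attorney fees: 30% of $140,560 = $42,168
Total award: $140,560 + $42,168 = $182,728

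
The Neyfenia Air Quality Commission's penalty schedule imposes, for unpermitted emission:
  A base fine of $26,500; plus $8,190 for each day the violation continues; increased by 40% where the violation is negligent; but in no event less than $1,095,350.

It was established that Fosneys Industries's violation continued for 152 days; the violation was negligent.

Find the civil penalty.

Per-day component: 152 × $8,190 = $1,244,880
Base plus per-day: $26,500 + $1,244,880 = $1,271,380
Enhancement: 40% of $1,271,380 = $508,552
Enhanced fine: $1,271,380 + $508,552 = $1,779,932
Minimum $1,095,350: $1,779,932 meets the minimum, no increase.

Civil penalty: $1,779,932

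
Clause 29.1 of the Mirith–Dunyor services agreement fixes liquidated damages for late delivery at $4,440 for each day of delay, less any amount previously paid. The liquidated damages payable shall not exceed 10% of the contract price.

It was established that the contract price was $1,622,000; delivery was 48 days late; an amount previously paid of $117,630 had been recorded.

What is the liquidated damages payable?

$95,490

Per-day damages: 48 × $4,440 = $213,120
Less amount previously paid: $213,120 − $117,630 = $95,490
Cap: 10% of $1,622,000 = $162,200
Cap at $162,200: $95,490 is within the cap, no reduction.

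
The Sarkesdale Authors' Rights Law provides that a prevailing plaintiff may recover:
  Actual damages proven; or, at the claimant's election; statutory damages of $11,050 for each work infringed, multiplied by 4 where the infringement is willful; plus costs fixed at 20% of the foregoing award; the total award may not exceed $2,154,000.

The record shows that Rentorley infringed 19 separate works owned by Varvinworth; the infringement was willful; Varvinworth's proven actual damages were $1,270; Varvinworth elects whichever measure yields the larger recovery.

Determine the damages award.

$1,007,760

Statutory damages: 19 × $11,050 = $209,950
Multiplied by 4: 4 × $209,950 = $839,800
Greater of actual damages ($1,270) or enhanced statutory damages ($839,800): $839,800
Costs: 20% of $839,800 = $167,960
Award plus costs: $839,800 + $167,960 = $1,007,760
Cap at $2,154,000: $1,007,760 is within the cap, no reduction.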